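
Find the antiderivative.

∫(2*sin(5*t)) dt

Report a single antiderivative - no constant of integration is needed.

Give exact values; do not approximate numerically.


Answer: -2*cos(5*t)/5.


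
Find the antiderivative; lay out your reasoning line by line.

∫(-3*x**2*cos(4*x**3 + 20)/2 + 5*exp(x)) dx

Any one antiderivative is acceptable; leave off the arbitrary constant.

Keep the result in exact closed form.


Step 1. Rewrite: now ∫(-3*x**2*cos(4*x**3 + 20)/2) dx + ∫(5*exp(x)) dx.
Step 2. Substitute u = x**3 + 5, turning ∫(-3*x**2*cos(4*x**3 + 20)/2) dx into ∫(-cos(4*u)/2) du: now ∫(5*exp(x)) dx + ∫(-cos(4*u)/2) du.
Step 3. Evaluate the standard form: now -sin(4*u)/8 + ∫(5*exp(x)) dx.
Step 4. Substitute back u = x**3 + 5: now -sin(4*x**3 + 20)/8 + ∫(5*exp(x)) dx.
Step 5. Evaluate the standard form: now 5*exp(x) - sin(4*x**3 + 20)/8.
Answer: 5*exp(x) - sin(4*x**3 + 20)/8.


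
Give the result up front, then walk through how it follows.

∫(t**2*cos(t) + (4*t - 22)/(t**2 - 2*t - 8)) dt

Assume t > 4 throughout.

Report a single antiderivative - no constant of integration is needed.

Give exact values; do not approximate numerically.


The answer is t**2*sin(t) + 2*t*cos(t) - log(t - 4) + 5*log(t + 2) - 2*sin(t).
Step 1. Rewrite: now ∫(t**2*cos(t)) dt + ∫((4*t - 22)/(t**2 - 2*t - 8)) dt.
Step 2. Decompose ∫((4*t - 22)/(t**2 - 2*t - 8)) dt by partial fractions, (4*t - 22)/(t**2 - 2*t - 8) = 5/(t + 2) - 1/(t - 4): now ∫(t**2*cos(t)) dt + ∫(-1/(t - 4)) dt + ∫(5/(t + 2)) dt.
Step 3. Evaluate the standard form [assuming t > 4]: now -log(t - 4) + ∫(t**2*cos(t)) dt + ∫(5/(t + 2)) dt.
Step 4. Evaluate the standard form [assuming t > -2]: now -log(t - 4) + 5*log(t + 2) + ∫(t**2*cos(t)) dt.
Step 5. Integrate ∫(t**2*cos(t)) dt by parts with u = t**2, dv = (cos(t)) dt, so v = sin(t): now t**2*sin(t) - log(t - 4) + 5*log(t + 2) + ∫(-2*t*sin(t)) dt.
Step 6. Integrate ∫(-2*t*sin(t)) dt by parts with u = t, dv = (-2*sin(t)) dt, so v = 2*cos(t): now t**2*sin(t) + 2*t*cos(t) - log(t - 4) + 5*log(t + 2) + ∫(-2*cos(t)) dt.
Step 7. Evaluate the standard form: now t**2*sin(t) + 2*t*cos(t) - log(t - 4) + 5*log(t + 2) - 2*sin(t).
Answer: t**2*sin(t) + 2*t*cos(t) - log(t - 4) + 5*log(t + 2) - 2*sin(t).


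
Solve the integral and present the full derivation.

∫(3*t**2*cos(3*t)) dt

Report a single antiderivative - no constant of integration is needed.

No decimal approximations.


Step 1. Integrate ∫(3*t**2*cos(3*t)) dt by parts with u = t**2, dv = (3*cos(3*t)) dt, so v = sin(3*t): now t**2*sin(3*t) + ∫(-2*t*sin(3*t)) dt.
Step 2. Integrate ∫(-2*t*sin(3*t)) dt by parts with u = t, dv = (-2*sin(3*t)) dt, so v = 2*cos(3*t)/3: now t**2*sin(3*t) + 2*t*cos(3*t)/3 + ∫(-2*cos(3*t)/3) dt.
Step 3. Evaluate the standard form: now t**2*sin(3*t) + 2*t*cos(3*t)/3 - 2*sin(3*t)/9.
Answer: t**2*sin(3*t) + 2*t*cos(3*t)/3 - 2*sin(3*t)/9.


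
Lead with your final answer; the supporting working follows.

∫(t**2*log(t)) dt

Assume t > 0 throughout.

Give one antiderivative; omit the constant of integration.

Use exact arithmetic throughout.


The answer is t**3*log(t)/3 - t**3/9.
Step 1. Integrate ∫(t**2*log(t)) dt by parts with u = log(t), dv = (t**2) dt, so v = t**3/3 [assuming t > 0]: now t**3*log(t)/3 + ∫(-t**2/3) dt.
Step 2. Evaluate the standard form: now t**3*log(t)/3 - t**3/9.
Answer: t**3*log(t)/3 - t**3/9.


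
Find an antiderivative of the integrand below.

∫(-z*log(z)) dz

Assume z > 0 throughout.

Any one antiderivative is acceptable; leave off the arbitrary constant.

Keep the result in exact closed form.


Answer: -z**2*log(z)/2 + z**2/4.


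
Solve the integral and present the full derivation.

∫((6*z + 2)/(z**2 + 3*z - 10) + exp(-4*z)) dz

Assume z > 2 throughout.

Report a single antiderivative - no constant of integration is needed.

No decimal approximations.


Step 1. Rewrite: now ∫((6*z + 2)/(z**2 + 3*z - 10)) dz + ∫(exp(-4*z)) dz.
Step 2. Evaluate the standard form: now ∫((6*z + 2)/(z**2 + 3*z - 10)) dz - exp(-4*z)/4.
Step 3. Decompose ∫((6*z + 2)/(z**2 + 3*z - 10)) dz by partial fractions, (6*z + 2)/(z**2 + 3*z - 10) = 4/(z + 5) + 2/(z - 2): now ∫(2/(z - 2)) dz + ∫(4/(z + 5)) dz - exp(-4*z)/4.
Step 4. Evaluate the standard form [assuming z > -5]: now 4*log(z + 5) + ∫(2/(z - 2)) dz - exp(-4*z)/4.
Step 5. Evaluate the standard form [assuming z > 2]: now 2*log(z - 2) + 4*log(z + 5) - exp(-4*z)/4.
Answer: 2*log(z - 2) + 4*log(z + 5) - exp(-4*z)/4.


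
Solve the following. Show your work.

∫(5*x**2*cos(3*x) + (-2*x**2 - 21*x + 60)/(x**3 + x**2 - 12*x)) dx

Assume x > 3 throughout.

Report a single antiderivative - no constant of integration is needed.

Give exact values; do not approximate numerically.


Step 1. Rewrite: now ∫(5*x**2*cos(3*x)) dx + ∫((-2*x**2 - 21*x + 60)/(x**3 + x**2 - 12*x)) dx.
Step 2. Decompose ∫((-2*x**2 - 21*x + 60)/(x**3 + x**2 - 12*x)) dx by partial fractions, (-2*x**2 - 21*x + 60)/(x**3 + x**2 - 12*x) = 4/(x + 4) - 1/(x - 3) - 5/x: now ∫(-5/x) dx + ∫(5*x**2*cos(3*x)) dx + ∫(-1/(x - 3)) dx + ∫(4/(x + 4)) dx.
Step 3. Evaluate the standard form [assuming x > 0]: now -5*log(x) + ∫(5*x**2*cos(3*x)) dx + ∫(-1/(x - 3)) dx + ∫(4/(x + 4)) dx.
Step 4. Evaluate the standard form [assuming x > -4]: now -5*log(x) + 4*log(x + 4) + ∫(5*x**2*cos(3*x)) dx + ∫(-1/(x - 3)) dx.
Step 5. Evaluate the standard form [assuming x > 3]: now -5*log(x) - log(x - 3) + 4*log(x + 4) + ∫(5*x**2*cos(3*x)) dx.
Step 6. Integrate ∫(5*x**2*cos(3*x)) dx by parts with u = x**2, dv = (5*cos(3*x)) dx, so v = 5*sin(3*x)/3: now 5*x**2*sin(3*x)/3 - 5*log(x) - log(x - 3) + 4*log(x + 4) + ∫(-10*x*sin(3*x)/3) dx.
Step 7. Integrate ∫(-10*x*sin(3*x)/3) dx by parts with u = x, dv = (-10*sin(3*x)/3) dx, so v = 10*cos(3*x)/9: now 5*x**2*sin(3*x)/3 + 10*x*cos(3*x)/9 - 5*log(x) - log(x - 3) + 4*log(x + 4) + ∫(-10*cos(3*x)/9) dx.
Step 8. Evaluate the standard form: now 5*x**2*sin(3*x)/3 + 10*x*cos(3*x)/9 - 5*log(x) - log(x - 3) + 4*log(x + 4) - 10*sin(3*x)/27.
Answer: 5*x**2*sin(3*x)/3 + 10*x*cos(3*x)/9 - 5*log(x) - log(x - 3) + 4*log(x + 4) - 10*sin(3*x)/27.


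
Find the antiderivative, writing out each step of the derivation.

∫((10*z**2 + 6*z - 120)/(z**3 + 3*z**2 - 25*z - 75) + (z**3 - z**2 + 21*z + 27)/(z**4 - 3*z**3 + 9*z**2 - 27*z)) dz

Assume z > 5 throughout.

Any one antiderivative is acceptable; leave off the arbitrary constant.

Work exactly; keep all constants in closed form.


Step 1. Rewrite: now ∫((10*z**2 + 6*z - 120)/(z**3 + 3*z**2 - 25*z - 75)) dz + ∫((z**3 - z**2 + 21*z + 27)/(z**4 - 3*z**3 + 9*z**2 - 27*z)) dz.
Step 2. Decompose ∫((z**3 - z**2 + 21*z + 27)/(z**4 - 3*z**3 + 9*z**2 - 27*z)) dz by partial fractions, (z**3 - z**2 + 21*z + 27)/(z**4 - 3*z**3 + 9*z**2 - 27*z) = -4/(z**2 + 9) + 2/(z - 3) - 1/z: now ∫(-1/z) dz + ∫((10*z**2 + 6*z - 120)/(z**3 + 3*z**2 - 25*z - 75)) dz + ∫(2/(z - 3)) dz + ∫(-4/(z**2 + 9)) dz.
Step 3. Evaluate the standard form [assuming z > 0]: now -log(z) + ∫((10*z**2 + 6*z - 120)/(z**3 + 3*z**2 - 25*z - 75)) dz + ∫(2/(z - 3)) dz + ∫(-4/(z**2 + 9)) dz.
Step 4. Evaluate the standard form [assuming z > 3]: now -log(z) + 2*log(z - 3) + ∫((10*z**2 + 6*z - 120)/(z**3 + 3*z**2 - 25*z - 75)) dz + ∫(-4/(z**2 + 9)) dz.
Step 5. Evaluate the standard form: now -log(z) + 2*log(z - 3) - 4*atan(z/3)/3 + ∫((10*z**2 + 6*z - 120)/(z**3 + 3*z**2 - 25*z - 75)) dz.
Step 6. Decompose ∫((10*z**2 + 6*z - 120)/(z**3 + 3*z**2 - 25*z - 75)) dz by partial fractions, (10*z**2 + 6*z - 120)/(z**3 + 3*z**2 - 25*z - 75) = 5/(z + 5) + 3/(z + 3) + 2/(z - 5): now -log(z) + 2*log(z - 3) - 4*atan(z/3)/3 + ∫(2/(z - 5)) dz + ∫(3/(z + 3)) dz + ∫(5/(z + 5)) dz.
Step 7. Evaluate the standard form [assuming z > 5]: now -log(z) + 2*log(z - 5) + 2*log(z - 3) - 4*atan(z/3)/3 + ∫(3/(z + 3)) dz + ∫(5/(z + 5)) dz.
Step 8. Evaluate the standard form [assuming z > -5]: now -log(z) + 2*log(z - 5) + 2*log(z - 3) + 5*log(z + 5) - 4*atan(z/3)/3 + ∫(3/(z + 3)) dz.
Step 9. Evaluate the standard form [assuming z > -3]: now -log(z) + 2*log(z - 5) + 2*log(z - 3) + 3*log(z + 3) + 5*log(z + 5) - 4*atan(z/3)/3.
Answer: -log(z) + 2*log(z - 5) + 2*log(z - 3) + 3*log(z + 3) + 5*log(z + 5) - 4*atan(z/3)/3.


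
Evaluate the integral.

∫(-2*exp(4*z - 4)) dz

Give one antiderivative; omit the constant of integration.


Answer: -exp(4*z - 4)/2.


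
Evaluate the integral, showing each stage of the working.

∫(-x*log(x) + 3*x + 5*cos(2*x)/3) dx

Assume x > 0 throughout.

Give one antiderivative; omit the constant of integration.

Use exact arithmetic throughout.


Step 1. Rewrite: now ∫(3*x) dx + ∫(-x*log(x)) dx + ∫(5*cos(2*x)/3) dx.
Step 2. Integrate ∫(-x*log(x)) dx by parts with u = log(x), dv = (-x) dx, so v = -x**2/2 [assuming x > 0]: now -x**2*log(x)/2 + ∫(x/2) dx + ∫(3*x) dx + ∫(5*cos(2*x)/3) dx.
Step 3. Evaluate the standard form: now -x**2*log(x)/2 + x**2/4 + ∫(3*x) dx + ∫(5*cos(2*x)/3) dx.
Step 4. Evaluate the standard form: now -x**2*log(x)/2 + x**2/4 + 5*sin(2*x)/6 + ∫(3*x) dx.
Step 5. Evaluate the standard form: now -x**2*log(x)/2 + 7*x**2/4 + 5*sin(2*x)/6.
Answer: -x**2*log(x)/2 + 7*x**2/4 + 5*sin(2*x)/6.


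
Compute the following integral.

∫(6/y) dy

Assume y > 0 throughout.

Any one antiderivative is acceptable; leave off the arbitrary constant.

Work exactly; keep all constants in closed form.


Answer: 6*log(y).


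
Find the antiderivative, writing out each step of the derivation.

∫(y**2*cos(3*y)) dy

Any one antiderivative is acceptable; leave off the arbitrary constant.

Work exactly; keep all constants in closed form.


Step 1. Integrate ∫(y**2*cos(3*y)) dy by parts with u = y**2, dv = (cos(3*y)) dy, so v = sin(3*y)/3: now y**2*sin(3*y)/3 + ∫(-2*y*sin(3*y)/3) dy.
Step 2. Integrate ∫(-2*y*sin(3*y)/3) dy by parts with u = y, dv = (-2*sin(3*y)/3) dy, so v = 2*cos(3*y)/9: now y**2*sin(3*y)/3 + 2*y*cos(3*y)/9 + ∫(-2*cos(3*y)/9) dy.
Step 3. Evaluate the standard form: now y**2*sin(3*y)/3 + 2*y*cos(3*y)/9 - 2*sin(3*y)/27.
Answer: y**2*sin(3*y)/3 + 2*y*cos(3*y)/9 - 2*sin(3*y)/27.


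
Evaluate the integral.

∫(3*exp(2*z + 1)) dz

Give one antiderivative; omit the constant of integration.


Answer: 3*exp(2*z + 1)/2.


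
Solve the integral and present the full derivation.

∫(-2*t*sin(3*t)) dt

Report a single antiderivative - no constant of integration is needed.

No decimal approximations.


Step 1. Integrate ∫(-2*t*sin(3*t)) dt by parts with u = t, dv = (-2*sin(3*t)) dt, so v = 2*cos(3*t)/3: now 2*t*cos(3*t)/3 + ∫(-2*cos(3*t)/3) dt.
Step 2. Evaluate the standard form: now 2*t*cos(3*t)/3 - 2*sin(3*t)/9.
Answer: 2*t*cos(3*t)/3 - 2*sin(3*t)/9.


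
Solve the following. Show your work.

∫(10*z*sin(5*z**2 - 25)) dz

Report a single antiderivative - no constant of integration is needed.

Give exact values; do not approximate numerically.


Step 1. Substitute u = z**2 - 5, turning ∫(10*z*sin(5*z**2 - 25)) dz into ∫(5*sin(5*u)) du: now ∫(5*sin(5*u)) du.
Step 2. Evaluate the standard form: now -cos(5*u).
Step 3. Substitute back u = z**2 - 5: now -cos(5*z**2 - 25).
Answer: -cos(5*z**2 - 25).


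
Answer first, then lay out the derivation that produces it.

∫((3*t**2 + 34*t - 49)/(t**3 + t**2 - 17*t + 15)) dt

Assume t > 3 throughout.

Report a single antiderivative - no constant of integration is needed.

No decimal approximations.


The answer is 5*log(t - 3) + log(t - 1) - 3*log(t + 5).
Step 1. Decompose ∫((3*t**2 + 34*t - 49)/(t**3 + t**2 - 17*t + 15)) dt by partial fractions, (3*t**2 + 34*t - 49)/(t**3 + t**2 - 17*t + 15) = -3/(t + 5) + 1/(t - 1) + 5/(t - 3): now ∫(5/(t - 3)) dt + ∫(1/(t - 1)) dt + ∫(-3/(t + 5)) dt.
Step 2. Evaluate the standard form [assuming t > 3]: now 5*log(t - 3) + ∫(1/(t - 1)) dt + ∫(-3/(t + 5)) dt.
Step 3. Evaluate the standard form [assuming t > 1]: now 5*log(t - 3) + log(t - 1) + ∫(-3/(t + 5)) dt.
Step 4. Evaluate the standard form [assuming t > -5]: now 5*log(t - 3) + log(t - 1) - 3*log(t + 5).
Answer: 5*log(t - 3) + log(t - 1) - 3*log(t + 5).


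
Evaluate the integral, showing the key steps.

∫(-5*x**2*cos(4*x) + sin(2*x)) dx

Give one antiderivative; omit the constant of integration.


Step 1. Rewrite: now ∫(-5*x**2*cos(4*x)) dx + ∫(sin(2*x)) dx.
Step 2. Evaluate the standard form: now -cos(2*x)/2 + ∫(-5*x**2*cos(4*x)) dx.
Step 3. Integrate ∫(-5*x**2*cos(4*x)) dx by parts with u = x**2, dv = (-5*cos(4*x)) dx, so v = -5*sin(4*x)/4: now -5*x**2*sin(4*x)/4 - cos(2*x)/2 + ∫(5*x*sin(4*x)/2) dx.
Step 4. Integrate ∫(5*x*sin(4*x)/2) dx by parts with u = x, dv = (5*sin(4*x)/2) dx, so v = -5*cos(4*x)/8: now -5*x**2*sin(4*x)/4 - 5*x*cos(4*x)/8 - cos(2*x)/2 + ∫(5*cos(4*x)/8) dx.
Step 5. Evaluate the standard form: now -5*x**2*sin(4*x)/4 - 5*x*cos(4*x)/8 + 5*sin(4*x)/32 - cos(2*x)/2.
Answer: -5*x**2*sin(4*x)/4 - 5*x*cos(4*x)/8 + 5*sin(4*x)/32 - cos(2*x)/2.


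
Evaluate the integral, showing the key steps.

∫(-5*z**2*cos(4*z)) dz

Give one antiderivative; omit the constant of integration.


Step 1. Integrate ∫(-5*z**2*cos(4*z)) dz by parts with u = z**2, dv = (-5*cos(4*z)) dz, so v = -5*sin(4*z)/4: now -5*z**2*sin(4*z)/4 + ∫(5*z*sin(4*z)/2) dz.
Step 2. Integrate ∫(5*z*sin(4*z)/2) dz by parts with u = z, dv = (5*sin(4*z)/2) dz, so v = -5*cos(4*z)/8: now -5*z**2*sin(4*z)/4 - 5*z*cos(4*z)/8 + ∫(5*cos(4*z)/8) dz.
Step 3. Evaluate the standard form: now -5*z**2*sin(4*z)/4 - 5*z*cos(4*z)/8 + 5*sin(4*z)/32.
Answer: -5*z**2*sin(4*z)/4 - 5*z*cos(4*z)/8 + 5*sin(4*z)/32.


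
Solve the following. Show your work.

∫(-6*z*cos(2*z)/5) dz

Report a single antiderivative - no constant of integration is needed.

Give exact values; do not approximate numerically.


Step 1. Integrate ∫(-6*z*cos(2*z)/5) dz by parts with u = z, dv = (-6*cos(2*z)/5) dz, so v = -3*sin(2*z)/5: now -3*z*sin(2*z)/5 + ∫(3*sin(2*z)/5) dz.
Step 2. Evaluate the standard form: now -3*z*sin(2*z)/5 - 3*cos(2*z)/10.
Answer: -3*z*sin(2*z)/5 - 3*cos(2*z)/10.


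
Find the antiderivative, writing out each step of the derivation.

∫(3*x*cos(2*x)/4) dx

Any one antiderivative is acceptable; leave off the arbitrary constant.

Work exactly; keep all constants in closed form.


Step 1. Integrate ∫(3*x*cos(2*x)/4) dx by parts with u = x, dv = (3*cos(2*x)/4) dx, so v = 3*sin(2*x)/8: now 3*x*sin(2*x)/8 + ∫(-3*sin(2*x)/8) dx.
Step 2. Evaluate the standard form: now 3*x*sin(2*x)/8 + 3*cos(2*x)/16.
Answer: 3*x*sin(2*x)/8 + 3*cos(2*x)/16.


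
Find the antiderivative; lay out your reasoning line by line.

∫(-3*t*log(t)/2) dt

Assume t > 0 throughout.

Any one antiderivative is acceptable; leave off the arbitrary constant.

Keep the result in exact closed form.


Step 1. Integrate ∫(-3*t*log(t)/2) dt by parts with u = log(t), dv = (-3*t/2) dt, so v = -3*t**2/4 [assuming t > 0]: now -3*t**2*log(t)/4 + ∫(3*t/4) dt.
Step 2. Evaluate the standard form: now -3*t**2*log(t)/4 + 3*t**2/8.
Answer: -3*t**2*log(t)/4 + 3*t**2/8.


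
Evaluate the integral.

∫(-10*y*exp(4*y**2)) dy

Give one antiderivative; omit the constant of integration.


Answer: -5*exp(4*y**2)/4.


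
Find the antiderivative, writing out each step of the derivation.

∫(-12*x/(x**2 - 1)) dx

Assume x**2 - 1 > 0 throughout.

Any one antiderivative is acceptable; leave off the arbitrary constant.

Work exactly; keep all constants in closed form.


Step 1. Substitute u = x**2 - 1, turning ∫(-12*x/(x**2 - 1)) dx into ∫(-6/u) du: now ∫(-6/u) du.
Step 2. Evaluate the standard form [assuming u > 0]: now -6*log(u).
Step 3. Substitute back u = x**2 - 1: now -6*log(x**2 - 1).
Answer: -6*log(x**2 - 1).


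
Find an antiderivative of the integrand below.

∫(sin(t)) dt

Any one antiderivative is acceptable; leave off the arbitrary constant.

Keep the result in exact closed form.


Answer: -cos(t).


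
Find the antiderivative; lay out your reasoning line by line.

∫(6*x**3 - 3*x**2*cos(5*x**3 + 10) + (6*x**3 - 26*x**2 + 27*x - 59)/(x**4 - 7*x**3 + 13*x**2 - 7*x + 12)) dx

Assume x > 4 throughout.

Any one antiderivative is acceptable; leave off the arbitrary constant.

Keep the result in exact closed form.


Step 1. Rewrite: now ∫(6*x**3) dx + ∫(-3*x**2*cos(5*x**3 + 10)) dx + ∫((6*x**3 - 26*x**2 + 27*x - 59)/(x**4 - 7*x**3 + 13*x**2 - 7*x + 12)) dx.
Step 2. Substitute u = x**3 + 2, turning ∫(-3*x**2*cos(5*x**3 + 10)) dx into ∫(-cos(5*u)) du: now ∫(6*x**3) dx + ∫((6*x**3 - 26*x**2 + 27*x - 59)/(x**4 - 7*x**3 + 13*x**2 - 7*x + 12)) dx + ∫(-cos(5*u)) du.
Step 3. Evaluate the standard form: now -sin(5*u)/5 + ∫(6*x**3) dx + ∫((6*x**3 - 26*x**2 + 27*x - 59)/(x**4 - 7*x**3 + 13*x**2 - 7*x + 12)) dx.
Step 4. Substitute back u = x**3 + 2: now -sin(5*x**3 + 10)/5 + ∫(6*x**3) dx + ∫((6*x**3 - 26*x**2 + 27*x - 59)/(x**4 - 7*x**3 + 13*x**2 - 7*x + 12)) dx.
Step 5. Evaluate the standard form: now 3*x**4/2 - sin(5*x**3 + 10)/5 + ∫((6*x**3 - 26*x**2 + 27*x - 59)/(x**4 - 7*x**3 + 13*x**2 - 7*x + 12)) dx.
Step 6. Decompose ∫((6*x**3 - 26*x**2 + 27*x - 59)/(x**4 - 7*x**3 + 13*x**2 - 7*x + 12)) dx by partial fractions, (6*x**3 - 26*x**2 + 27*x - 59)/(x**4 - 7*x**3 + 13*x**2 - 7*x + 12) = -3/(x**2 + 1) + 5/(x - 3) + 1/(x - 4): now 3*x**4/2 - sin(5*x**3 + 10)/5 + ∫(1/(x - 4)) dx + ∫(5/(x - 3)) dx + ∫(-3/(x**2 + 1)) dx.
Step 7. Evaluate the standard form [assuming x > 4]: now 3*x**4/2 + log(x - 4) - sin(5*x**3 + 10)/5 + ∫(5/(x - 3)) dx + ∫(-3/(x**2 + 1)) dx.
Step 8. Evaluate the standard form [assuming x > 3]: now 3*x**4/2 + log(x - 4) + 5*log(x - 3) - sin(5*x**3 + 10)/5 + ∫(-3/(x**2 + 1)) dx.
Step 9. Evaluate the standard form: now 3*x**4/2 + log(x - 4) + 5*log(x - 3) - sin(5*x**3 + 10)/5 - 3*atan(x).
Answer: 3*x**4/2 + log(x - 4) + 5*log(x - 3) - sin(5*x**3 + 10)/5 - 3*atan(x).


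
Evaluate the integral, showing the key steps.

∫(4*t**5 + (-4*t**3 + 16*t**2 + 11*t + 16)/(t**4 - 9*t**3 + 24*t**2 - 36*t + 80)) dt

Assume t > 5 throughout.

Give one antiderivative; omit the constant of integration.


Step 1. Rewrite: now ∫(4*t**5) dt + ∫((-4*t**3 + 16*t**2 + 11*t + 16)/(t**4 - 9*t**3 + 24*t**2 - 36*t + 80)) dt.
Step 2. Evaluate the standard form: now 2*t**6/3 + ∫((-4*t**3 + 16*t**2 + 11*t + 16)/(t**4 - 9*t**3 + 24*t**2 - 36*t + 80)) dt.
Step 3. Decompose ∫((-4*t**3 + 16*t**2 + 11*t + 16)/(t**4 - 9*t**3 + 24*t**2 - 36*t + 80)) dt by partial fractions, (-4*t**3 + 16*t**2 + 11*t + 16)/(t**4 - 9*t**3 + 24*t**2 - 36*t + 80) = -3/(t**2 + 4) - 3/(t - 4) - 1/(t - 5): now 2*t**6/3 + ∫(-1/(t - 5)) dt + ∫(-3/(t - 4)) dt + ∫(-3/(t**2 + 4)) dt.
Step 4. Evaluate the standard form [assuming t > 4]: now 2*t**6/3 - 3*log(t - 4) + ∫(-1/(t - 5)) dt + ∫(-3/(t**2 + 4)) dt.
Step 5. Evaluate the standard form [assuming t > 5]: now 2*t**6/3 - log(t - 5) - 3*log(t - 4) + ∫(-3/(t**2 + 4)) dt.
Step 6. Evaluate the standard form: now 2*t**6/3 - log(t - 5) - 3*log(t - 4) - 3*atan(t/2)/2.
Answer: 2*t**6/3 - log(t - 5) - 3*log(t - 4) - 3*atan(t/2)/2.


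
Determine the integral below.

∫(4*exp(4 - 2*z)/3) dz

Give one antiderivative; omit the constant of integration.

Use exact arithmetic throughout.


Answer: -2*exp(4 - 2*z)/3.


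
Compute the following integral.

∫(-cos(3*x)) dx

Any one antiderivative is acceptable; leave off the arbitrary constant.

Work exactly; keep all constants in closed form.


Answer: -sin(3*x)/3.


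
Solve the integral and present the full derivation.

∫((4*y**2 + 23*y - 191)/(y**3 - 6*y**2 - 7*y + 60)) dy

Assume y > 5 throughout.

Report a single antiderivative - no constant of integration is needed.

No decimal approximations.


Step 1. Decompose ∫((4*y**2 + 23*y - 191)/(y**3 - 6*y**2 - 7*y + 60)) dy by partial fractions, (4*y**2 + 23*y - 191)/(y**3 - 6*y**2 - 7*y + 60) = -4/(y + 3) + 5/(y - 4) + 3/(y - 5): now ∫(3/(y - 5)) dy + ∫(5/(y - 4)) dy + ∫(-4/(y + 3)) dy.
Step 2. Evaluate the standard form [assuming y > -3]: now -4*log(y + 3) + ∫(3/(y - 5)) dy + ∫(5/(y - 4)) dy.
Step 3. Evaluate the standard form [assuming y > 4]: now 5*log(y - 4) - 4*log(y + 3) + ∫(3/(y - 5)) dy.
Step 4. Evaluate the standard form [assuming y > 5]: now 3*log(y - 5) + 5*log(y - 4) - 4*log(y + 3).
Answer: 3*log(y - 5) + 5*log(y - 4) - 4*log(y + 3).


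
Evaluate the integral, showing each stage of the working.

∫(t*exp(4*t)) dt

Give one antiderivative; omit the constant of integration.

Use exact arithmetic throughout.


Step 1. Integrate ∫(t*exp(4*t)) dt by parts with u = t, dv = (exp(4*t)) dt, so v = exp(4*t)/4: now t*exp(4*t)/4 + ∫(-exp(4*t)/4) dt.
Step 2. Evaluate the standard form: now t*exp(4*t)/4 - exp(4*t)/16.
Answer: t*exp(4*t)/4 - exp(4*t)/16.


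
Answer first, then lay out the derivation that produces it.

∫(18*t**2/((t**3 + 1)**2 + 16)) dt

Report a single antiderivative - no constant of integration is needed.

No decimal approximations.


The answer is 3*atan(t**3/4 + 1/4)/2.
Step 1. Substitute u = t**3 + 1, turning ∫(18*t**2/((t**3 + 1)**2 + 16)) dt into ∫(6/(u**2 + 16)) du: now ∫(6/(u**2 + 16)) du.
Step 2. Evaluate the standard form: now 3*atan(u/4)/2.
Step 3. Substitute back u = t**3 + 1: now 3*atan(t**3/4 + 1/4)/2.
Answer: 3*atan(t**3/4 + 1/4)/2.


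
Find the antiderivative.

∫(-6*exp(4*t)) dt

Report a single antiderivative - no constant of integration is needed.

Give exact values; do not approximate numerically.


Answer: -3*exp(4*t)/2.


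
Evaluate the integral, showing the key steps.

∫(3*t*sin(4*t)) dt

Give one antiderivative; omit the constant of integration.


Step 1. Integrate ∫(3*t*sin(4*t)) dt by parts with u = t, dv = (3*sin(4*t)) dt, so v = -3*cos(4*t)/4: now -3*t*cos(4*t)/4 + ∫(3*cos(4*t)/4) dt.
Step 2. Evaluate the standard form: now -3*t*cos(4*t)/4 + 3*sin(4*t)/16.
Answer: -3*t*cos(4*t)/4 + 3*sin(4*t)/16.


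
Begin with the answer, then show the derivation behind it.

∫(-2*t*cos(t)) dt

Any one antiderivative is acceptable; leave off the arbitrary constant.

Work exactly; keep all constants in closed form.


The answer is -2*t*sin(t) - 2*cos(t).
Step 1. Integrate ∫(-2*t*cos(t)) dt by parts with u = t, dv = (-2*cos(t)) dt, so v = -2*sin(t): now -2*t*sin(t) + ∫(2*sin(t)) dt.
Step 2. Evaluate the standard form: now -2*t*sin(t) - 2*cos(t).
Answer: -2*t*sin(t) - 2*cos(t).


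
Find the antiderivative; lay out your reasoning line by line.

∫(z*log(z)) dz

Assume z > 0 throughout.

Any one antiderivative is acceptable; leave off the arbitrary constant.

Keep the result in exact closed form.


Step 1. Integrate ∫(z*log(z)) dz by parts with u = log(z), dv = (z) dz, so v = z**2/2 [assuming z > 0]: now z**2*log(z)/2 + ∫(-z/2) dz.
Step 2. Evaluate the standard form: now z**2*log(z)/2 - z**2/4.
Answer: z**2*log(z)/2 - z**2/4.


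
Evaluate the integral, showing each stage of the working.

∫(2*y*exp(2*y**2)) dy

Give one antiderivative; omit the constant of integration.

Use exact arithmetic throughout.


Step 1. Substitute u = y**2, turning ∫(2*y*exp(2*y**2)) dy into ∫(exp(2*u)) du: now ∫(exp(2*u)) du.
Step 2. Evaluate the standard form: now exp(2*u)/2.
Step 3. Substitute back u = y**2: now exp(2*y**2)/2.
Answer: exp(2*y**2)/2.


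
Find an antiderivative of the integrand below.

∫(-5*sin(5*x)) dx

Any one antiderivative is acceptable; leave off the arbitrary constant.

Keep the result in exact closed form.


Answer: cos(5*x).


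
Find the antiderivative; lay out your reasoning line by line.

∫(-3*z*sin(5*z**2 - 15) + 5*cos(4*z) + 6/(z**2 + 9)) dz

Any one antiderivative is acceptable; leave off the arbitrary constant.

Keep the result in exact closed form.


Step 1. Rewrite: now ∫(-3*z*sin(5*z**2 - 15)) dz + ∫(6/(z**2 + 9)) dz + ∫(5*cos(4*z)) dz.
Step 2. Evaluate the standard form: now 5*sin(4*z)/4 + ∫(-3*z*sin(5*z**2 - 15)) dz + ∫(6/(z**2 + 9)) dz.
Step 3. Evaluate the standard form: now 5*sin(4*z)/4 + 2*atan(z/3) + ∫(-3*z*sin(5*z**2 - 15)) dz.
Step 4. Substitute u = z**2 - 3, turning ∫(-3*z*sin(5*z**2 - 15)) dz into ∫(-3*sin(5*u)/2) du: now 5*sin(4*z)/4 + 2*atan(z/3) + ∫(-3*sin(5*u)/2) du.
Step 5. Evaluate the standard form: now 5*sin(4*z)/4 + 3*cos(5*u)/10 + 2*atan(z/3).
Step 6. Substitute back u = z**2 - 3: now 5*sin(4*z)/4 + 3*cos(5*z**2 - 15)/10 + 2*atan(z/3).
Answer: 5*sin(4*z)/4 + 3*cos(5*z**2 - 15)/10 + 2*atan(z/3).


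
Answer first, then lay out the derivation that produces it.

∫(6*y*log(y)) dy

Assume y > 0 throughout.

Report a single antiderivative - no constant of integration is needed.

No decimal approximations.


The answer is 3*y**2*log(y) - 3*y**2/2.
Step 1. Integrate ∫(6*y*log(y)) dy by parts with u = log(y), dv = (6*y) dy, so v = 3*y**2 [assuming y > 0]: now 3*y**2*log(y) + ∫(-3*y) dy.
Step 2. Evaluate the standard form: now 3*y**2*log(y) - 3*y**2/2.
Answer: 3*y**2*log(y) - 3*y**2/2.


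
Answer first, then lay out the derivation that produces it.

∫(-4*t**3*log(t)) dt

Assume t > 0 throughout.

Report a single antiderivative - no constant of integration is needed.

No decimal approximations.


The answer is -t**4*log(t) + t**4/4.
Step 1. Integrate ∫(-4*t**3*log(t)) dt by parts with u = log(t), dv = (-4*t**3) dt, so v = -t**4 [assuming t > 0]: now -t**4*log(t) + ∫(t**3) dt.
Step 2. Evaluate the standard form: now -t**4*log(t) + t**4/4.
Answer: -t**4*log(t) + t**4/4.


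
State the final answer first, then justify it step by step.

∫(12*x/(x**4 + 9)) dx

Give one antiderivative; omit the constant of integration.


The answer is 2*atan(x**2/3).
Step 1. Substitute u = x**2, turning ∫(12*x/(x**4 + 9)) dx into ∫(6/(u**2 + 9)) du: now ∫(6/(u**2 + 9)) du.
Step 2. Evaluate the standard form: now 2*atan(u/3).
Step 3. Substitute back u = x**2: now 2*atan(x**2/3).
Answer: 2*atan(x**2/3).


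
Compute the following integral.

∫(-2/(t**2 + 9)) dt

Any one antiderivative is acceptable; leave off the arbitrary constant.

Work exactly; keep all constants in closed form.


Answer: -2*atan(t/3)/3.


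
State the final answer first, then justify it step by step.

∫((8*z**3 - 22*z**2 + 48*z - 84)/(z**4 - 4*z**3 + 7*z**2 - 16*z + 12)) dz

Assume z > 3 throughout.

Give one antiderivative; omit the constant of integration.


The answer is 3*log(z - 3) + 5*log(z - 1) - 2*atan(z/2).
Step 1. Decompose ∫((8*z**3 - 22*z**2 + 48*z - 84)/(z**4 - 4*z**3 + 7*z**2 - 16*z + 12)) dz by partial fractions, (8*z**3 - 22*z**2 + 48*z - 84)/(z**4 - 4*z**3 + 7*z**2 - 16*z + 12) = -4/(z**2 + 4) + 5/(z - 1) + 3/(z - 3): now ∫(3/(z - 3)) dz + ∫(5/(z - 1)) dz + ∫(-4/(z**2 + 4)) dz.
Step 2. Evaluate the standard form [assuming z > 3]: now 3*log(z - 3) + ∫(5/(z - 1)) dz + ∫(-4/(z**2 + 4)) dz.
Step 3. Evaluate the standard form [assuming z > 1]: now 3*log(z - 3) + 5*log(z - 1) + ∫(-4/(z**2 + 4)) dz.
Step 4. Evaluate the standard form: now 3*log(z - 3) + 5*log(z - 1) - 2*atan(z/2).
Answer: 3*log(z - 3) + 5*log(z - 1) - 2*atan(z/2).


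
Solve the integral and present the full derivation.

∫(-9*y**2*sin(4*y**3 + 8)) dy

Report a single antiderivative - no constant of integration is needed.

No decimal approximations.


Step 1. Substitute u = y**3 + 2, turning ∫(-9*y**2*sin(4*y**3 + 8)) dy into ∫(-3*sin(4*u)) du: now ∫(-3*sin(4*u)) du.
Step 2. Evaluate the standard form: now 3*cos(4*u)/4.
Step 3. Substitute back u = y**3 + 2: now 3*cos(4*y**3 + 8)/4.
Answer: 3*cos(4*y**3 + 8)/4.


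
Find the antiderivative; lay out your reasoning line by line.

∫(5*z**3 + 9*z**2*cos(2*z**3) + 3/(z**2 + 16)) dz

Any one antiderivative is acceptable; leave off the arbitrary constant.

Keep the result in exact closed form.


Step 1. Rewrite: now ∫(5*z**3) dz + ∫(9*z**2*cos(2*z**3)) dz + ∫(3/(z**2 + 16)) dz.
Step 2. Evaluate the standard form: now 5*z**4/4 + ∫(9*z**2*cos(2*z**3)) dz + ∫(3/(z**2 + 16)) dz.
Step 3. Substitute u = z**3, turning ∫(9*z**2*cos(2*z**3)) dz into ∫(3*cos(2*u)) du: now 5*z**4/4 + ∫(3/(z**2 + 16)) dz + ∫(3*cos(2*u)) du.
Step 4. Evaluate the standard form: now 5*z**4/4 + 3*sin(2*u)/2 + ∫(3/(z**2 + 16)) dz.
Step 5. Substitute back u = z**3: now 5*z**4/4 + 3*sin(2*z**3)/2 + ∫(3/(z**2 + 16)) dz.
Step 6. Evaluate the standard form: now 5*z**4/4 + 3*sin(2*z**3)/2 + 3*atan(z/4)/4.
Answer: 5*z**4/4 + 3*sin(2*z**3)/2 + 3*atan(z/4)/4.


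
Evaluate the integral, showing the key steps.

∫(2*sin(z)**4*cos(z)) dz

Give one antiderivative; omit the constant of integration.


Step 1. Substitute u = sin(z), turning ∫(2*sin(z)**4*cos(z)) dz into ∫(2*u**4) du: now ∫(2*u**4) du.
Step 2. Evaluate the standard form: now 2*u**5/5.
Step 3. Substitute back u = sin(z): now 2*sin(z)**5/5.
Answer: 2*sin(z)**5/5.


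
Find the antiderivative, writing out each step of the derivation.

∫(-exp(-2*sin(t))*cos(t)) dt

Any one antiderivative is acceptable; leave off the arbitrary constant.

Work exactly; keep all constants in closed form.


Step 1. Substitute u = sin(t), turning ∫(-exp(-2*sin(t))*cos(t)) dt into ∫(-exp(-2*u)) du: now ∫(-exp(-2*u)) du.
Step 2. Evaluate the standard form: now exp(-2*u)/2.
Step 3. Substitute back u = sin(t): now exp(-2*sin(t))/2.
Answer: exp(-2*sin(t))/2.


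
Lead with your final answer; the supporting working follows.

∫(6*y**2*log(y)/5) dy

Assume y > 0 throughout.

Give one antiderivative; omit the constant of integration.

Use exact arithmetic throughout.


The answer is 2*y**3*log(y)/5 - 2*y**3/15.
Step 1. Integrate ∫(6*y**2*log(y)/5) dy by parts with u = log(y), dv = (6*y**2/5) dy, so v = 2*y**3/5 [assuming y > 0]: now 2*y**3*log(y)/5 + ∫(-2*y**2/5) dy.
Step 2. Evaluate the standard form: now 2*y**3*log(y)/5 - 2*y**3/15.
Answer: 2*y**3*log(y)/5 - 2*y**3/15.


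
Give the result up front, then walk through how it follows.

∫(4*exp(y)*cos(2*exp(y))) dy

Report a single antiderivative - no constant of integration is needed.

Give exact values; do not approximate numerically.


The answer is 2*sin(2*exp(y)).
Step 1. Substitute u = exp(y), turning ∫(4*exp(y)*cos(2*exp(y))) dy into ∫(4*cos(2*u)) du: now ∫(4*cos(2*u)) du.
Step 2. Evaluate the standard form: now 2*sin(2*u).
Step 3. Substitute back u = exp(y): now 2*sin(2*exp(y)).
Answer: 2*sin(2*exp(y)).


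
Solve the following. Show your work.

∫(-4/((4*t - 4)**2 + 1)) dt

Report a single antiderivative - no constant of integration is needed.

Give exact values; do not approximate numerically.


Step 1. Substitute u = 4*t - 4, turning ∫(-4/((4*t - 4)**2 + 1)) dt into ∫(-1/(u**2 + 1)) du: now ∫(-1/(u**2 + 1)) du.
Step 2. Evaluate the standard form: now -atan(u).
Step 3. Substitute back u = 4*t - 4: now -atan(4*t - 4).
Answer: -atan(4*t - 4).


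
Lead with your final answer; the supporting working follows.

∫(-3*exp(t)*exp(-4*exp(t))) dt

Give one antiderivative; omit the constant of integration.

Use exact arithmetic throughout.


The answer is 3*exp(-4*exp(t))/4.
Step 1. Substitute u = exp(t), turning ∫(-3*exp(t)*exp(-4*exp(t))) dt into ∫(-3*exp(-4*u)) du: now ∫(-3*exp(-4*u)) du.
Step 2. Evaluate the standard form: now 3*exp(-4*u)/4.
Step 3. Substitute back u = exp(t): now 3*exp(-4*exp(t))/4.
Answer: 3*exp(-4*exp(t))/4.


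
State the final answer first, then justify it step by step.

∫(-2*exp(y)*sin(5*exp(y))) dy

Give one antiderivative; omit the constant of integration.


The answer is 2*cos(5*exp(y))/5.
Step 1. Substitute u = exp(y), turning ∫(-2*exp(y)*sin(5*exp(y))) dy into ∫(-2*sin(5*u)) du: now ∫(-2*sin(5*u)) du.
Step 2. Evaluate the standard form: now 2*cos(5*u)/5.
Step 3. Substitute back u = exp(y): now 2*cos(5*exp(y))/5.
Answer: 2*cos(5*exp(y))/5.


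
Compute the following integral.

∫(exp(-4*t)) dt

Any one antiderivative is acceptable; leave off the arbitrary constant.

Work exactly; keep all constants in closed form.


Answer: -exp(-4*t)/4.


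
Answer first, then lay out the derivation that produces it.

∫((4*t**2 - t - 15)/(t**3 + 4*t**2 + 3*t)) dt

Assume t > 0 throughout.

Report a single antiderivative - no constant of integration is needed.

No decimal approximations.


The answer is -5*log(t) + 5*log(t + 1) + 4*log(t + 3).
Step 1. Decompose ∫((4*t**2 - t - 15)/(t**3 + 4*t**2 + 3*t)) dt by partial fractions, (4*t**2 - t - 15)/(t**3 + 4*t**2 + 3*t) = 4/(t + 3) + 5/(t + 1) - 5/t: now ∫(-5/t) dt + ∫(5/(t + 1)) dt + ∫(4/(t + 3)) dt.
Step 2. Evaluate the standard form [assuming t > -1]: now 5*log(t + 1) + ∫(-5/t) dt + ∫(4/(t + 3)) dt.
Step 3. Evaluate the standard form [assuming t > 0]: now -5*log(t) + 5*log(t + 1) + ∫(4/(t + 3)) dt.
Step 4. Evaluate the standard form [assuming t > -3]: now -5*log(t) + 5*log(t + 1) + 4*log(t + 3).
Answer: -5*log(t) + 5*log(t + 1) + 4*log(t + 3).


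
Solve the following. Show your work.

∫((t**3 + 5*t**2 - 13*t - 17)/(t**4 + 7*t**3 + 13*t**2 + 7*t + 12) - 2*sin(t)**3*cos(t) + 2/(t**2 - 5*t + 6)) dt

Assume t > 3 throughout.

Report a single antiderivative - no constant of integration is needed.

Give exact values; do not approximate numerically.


Step 1. Rewrite: now ∫((t**3 + 5*t**2 - 13*t - 17)/(t**4 + 7*t**3 + 13*t**2 + 7*t + 12)) dt + ∫(-2*sin(t)**3*cos(t)) dt + ∫(2/(t**2 - 5*t + 6)) dt.
Step 2. Decompose ∫(2/(t**2 - 5*t + 6)) dt by partial fractions, 2/(t**2 - 5*t + 6) = -2/(t - 2) + 2/(t - 3): now ∫((t**3 + 5*t**2 - 13*t - 17)/(t**4 + 7*t**3 + 13*t**2 + 7*t + 12)) dt + ∫(-2*sin(t)**3*cos(t)) dt + ∫(2/(t - 3)) dt + ∫(-2/(t - 2)) dt.
Step 3. Evaluate the standard form [assuming t > 3]: now 2*log(t - 3) + ∫((t**3 + 5*t**2 - 13*t - 17)/(t**4 + 7*t**3 + 13*t**2 + 7*t + 12)) dt + ∫(-2*sin(t)**3*cos(t)) dt + ∫(-2/(t - 2)) dt.
Step 4. Evaluate the standard form [assuming t > 2]: now 2*log(t - 3) - 2*log(t - 2) + ∫((t**3 + 5*t**2 - 13*t - 17)/(t**4 + 7*t**3 + 13*t**2 + 7*t + 12)) dt + ∫(-2*sin(t)**3*cos(t)) dt.
Step 5. Substitute u = sin(t), turning ∫(-2*sin(t)**3*cos(t)) dt into ∫(-2*u**3) du: now 2*log(t - 3) - 2*log(t - 2) + ∫(-2*u**3) du + ∫((t**3 + 5*t**2 - 13*t - 17)/(t**4 + 7*t**3 + 13*t**2 + 7*t + 12)) dt.
Step 6. Evaluate the standard form: now -u**4/2 + 2*log(t - 3) - 2*log(t - 2) + ∫((t**3 + 5*t**2 - 13*t - 17)/(t**4 + 7*t**3 + 13*t**2 + 7*t + 12)) dt.
Step 7. Substitute back u = sin(t): now 2*log(t - 3) - 2*log(t - 2) - sin(t)**4/2 + ∫((t**3 + 5*t**2 - 13*t - 17)/(t**4 + 7*t**3 + 13*t**2 + 7*t + 12)) dt.
Step 8. Decompose ∫((t**3 + 5*t**2 - 13*t - 17)/(t**4 + 7*t**3 + 13*t**2 + 7*t + 12)) dt by partial fractions, (t**3 + 5*t**2 - 13*t - 17)/(t**4 + 7*t**3 + 13*t**2 + 7*t + 12) = -2/(t**2 + 1) - 3/(t + 4) + 4/(t + 3): now 2*log(t - 3) - 2*log(t - 2) - sin(t)**4/2 + ∫(4/(t + 3)) dt + ∫(-3/(t + 4)) dt + ∫(-2/(t**2 + 1)) dt.
Step 9. Evaluate the standard form [assuming t > -4]: now 2*log(t - 3) - 2*log(t - 2) - 3*log(t + 4) - sin(t)**4/2 + ∫(4/(t + 3)) dt + ∫(-2/(t**2 + 1)) dt.
Step 10. Evaluate the standard form [assuming t > -3]: now 2*log(t - 3) - 2*log(t - 2) + 4*log(t + 3) - 3*log(t + 4) - sin(t)**4/2 + ∫(-2/(t**2 + 1)) dt.
Step 11. Evaluate the standard form: now 2*log(t - 3) - 2*log(t - 2) + 4*log(t + 3) - 3*log(t + 4) - sin(t)**4/2 - 2*atan(t).
Answer: 2*log(t - 3) - 2*log(t - 2) + 4*log(t + 3) - 3*log(t + 4) - sin(t)**4/2 - 2*atan(t).


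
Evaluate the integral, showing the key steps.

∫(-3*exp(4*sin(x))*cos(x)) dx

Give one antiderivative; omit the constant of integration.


Step 1. Substitute u = sin(x), turning ∫(-3*exp(4*sin(x))*cos(x)) dx into ∫(-3*exp(4*u)) du: now ∫(-3*exp(4*u)) du.
Step 2. Evaluate the standard form: now -3*exp(4*u)/4.
Step 3. Substitute back u = sin(x): now -3*exp(4*sin(x))/4.
Answer: -3*exp(4*sin(x))/4.


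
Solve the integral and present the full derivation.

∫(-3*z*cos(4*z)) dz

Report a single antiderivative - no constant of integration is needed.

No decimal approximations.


Step 1. Integrate ∫(-3*z*cos(4*z)) dz by parts with u = z, dv = (-3*cos(4*z)) dz, so v = -3*sin(4*z)/4: now -3*z*sin(4*z)/4 + ∫(3*sin(4*z)/4) dz.
Step 2. Evaluate the standard form: now -3*z*sin(4*z)/4 - 3*cos(4*z)/16.
Answer: -3*z*sin(4*z)/4 - 3*cos(4*z)/16.


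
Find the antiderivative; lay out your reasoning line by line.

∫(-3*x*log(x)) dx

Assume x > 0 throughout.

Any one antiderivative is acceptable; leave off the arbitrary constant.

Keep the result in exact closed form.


Step 1. Integrate ∫(-3*x*log(x)) dx by parts with u = log(x), dv = (-3*x) dx, so v = -3*x**2/2 [assuming x > 0]: now -3*x**2*log(x)/2 + ∫(3*x/2) dx.
Step 2. Evaluate the standard form: now -3*x**2*log(x)/2 + 3*x**2/4.
Answer: -3*x**2*log(x)/2 + 3*x**2/4.


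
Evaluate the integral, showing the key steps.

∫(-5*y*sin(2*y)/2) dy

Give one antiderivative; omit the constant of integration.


Step 1. Integrate ∫(-5*y*sin(2*y)/2) dy by parts with u = y, dv = (-5*sin(2*y)/2) dy, so v = 5*cos(2*y)/4: now 5*y*cos(2*y)/4 + ∫(-5*cos(2*y)/4) dy.
Step 2. Evaluate the standard form: now 5*y*cos(2*y)/4 - 5*sin(2*y)/8.
Answer: 5*y*cos(2*y)/4 - 5*sin(2*y)/8.


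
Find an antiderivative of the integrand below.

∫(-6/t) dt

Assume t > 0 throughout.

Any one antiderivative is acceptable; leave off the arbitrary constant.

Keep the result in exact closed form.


Answer: -6*log(t).


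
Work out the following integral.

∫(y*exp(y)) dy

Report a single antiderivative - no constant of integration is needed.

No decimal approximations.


Answer: y*exp(y) - exp(y).


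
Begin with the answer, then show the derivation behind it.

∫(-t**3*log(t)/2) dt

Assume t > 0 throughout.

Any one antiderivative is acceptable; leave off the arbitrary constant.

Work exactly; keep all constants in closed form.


The answer is -t**4*log(t)/8 + t**4/32.
Step 1. Integrate ∫(-t**3*log(t)/2) dt by parts with u = log(t), dv = (-t**3/2) dt, so v = -t**4/8 [assuming t > 0]: now -t**4*log(t)/8 + ∫(t**3/8) dt.
Step 2. Evaluate the standard form: now -t**4*log(t)/8 + t**4/32.
Answer: -t**4*log(t)/8 + t**4/32.


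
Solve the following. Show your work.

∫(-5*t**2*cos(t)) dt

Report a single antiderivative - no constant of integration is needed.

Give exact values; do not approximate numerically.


Step 1. Integrate ∫(-5*t**2*cos(t)) dt by parts with u = t**2, dv = (-5*cos(t)) dt, so v = -5*sin(t): now -5*t**2*sin(t) + ∫(10*t*sin(t)) dt.
Step 2. Integrate ∫(10*t*sin(t)) dt by parts with u = t, dv = (10*sin(t)) dt, so v = -10*cos(t): now -5*t**2*sin(t) - 10*t*cos(t) + ∫(10*cos(t)) dt.
Step 3. Evaluate the standard form: now -5*t**2*sin(t) - 10*t*cos(t) + 10*sin(t).
Answer: -5*t**2*sin(t) - 10*t*cos(t) + 10*sin(t).


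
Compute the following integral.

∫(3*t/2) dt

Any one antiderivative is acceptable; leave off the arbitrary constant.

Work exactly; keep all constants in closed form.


Answer: 3*t**2/4.


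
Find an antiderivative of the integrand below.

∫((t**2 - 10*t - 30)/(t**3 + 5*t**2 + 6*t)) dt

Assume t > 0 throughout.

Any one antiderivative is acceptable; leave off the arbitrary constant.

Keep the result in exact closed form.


Answer: -5*log(t) + 3*log(t + 2) + 3*log(t + 3).


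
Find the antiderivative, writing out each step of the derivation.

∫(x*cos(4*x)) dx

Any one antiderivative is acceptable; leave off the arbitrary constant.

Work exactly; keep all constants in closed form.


Step 1. Integrate ∫(x*cos(4*x)) dx by parts with u = x, dv = (cos(4*x)) dx, so v = sin(4*x)/4: now x*sin(4*x)/4 + ∫(-sin(4*x)/4) dx.
Step 2. Evaluate the standard form: now x*sin(4*x)/4 + cos(4*x)/16.
Answer: x*sin(4*x)/4 + cos(4*x)/16.


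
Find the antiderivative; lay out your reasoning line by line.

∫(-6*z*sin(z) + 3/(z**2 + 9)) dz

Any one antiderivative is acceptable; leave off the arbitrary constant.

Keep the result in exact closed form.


Step 1. Rewrite: now ∫(-6*z*sin(z)) dz + ∫(3/(z**2 + 9)) dz.
Step 2. Integrate ∫(-6*z*sin(z)) dz by parts with u = z, dv = (-6*sin(z)) dz, so v = 6*cos(z): now 6*z*cos(z) + ∫(3/(z**2 + 9)) dz + ∫(-6*cos(z)) dz.
Step 3. Evaluate the standard form: now 6*z*cos(z) - 6*sin(z) + ∫(3/(z**2 + 9)) dz.
Step 4. Evaluate the standard form: now 6*z*cos(z) - 6*sin(z) + atan(z/3).
Answer: 6*z*cos(z) - 6*sin(z) + atan(z/3).


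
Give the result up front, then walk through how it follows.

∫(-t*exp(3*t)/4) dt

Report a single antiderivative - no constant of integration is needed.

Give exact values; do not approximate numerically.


The answer is -t*exp(3*t)/12 + exp(3*t)/36.
Step 1. Integrate ∫(-t*exp(3*t)/4) dt by parts with u = t, dv = (-exp(3*t)/4) dt, so v = -exp(3*t)/12: now -t*exp(3*t)/12 + ∫(exp(3*t)/12) dt.
Step 2. Evaluate the standard form: now -t*exp(3*t)/12 + exp(3*t)/36.
Answer: -t*exp(3*t)/12 + exp(3*t)/36.
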